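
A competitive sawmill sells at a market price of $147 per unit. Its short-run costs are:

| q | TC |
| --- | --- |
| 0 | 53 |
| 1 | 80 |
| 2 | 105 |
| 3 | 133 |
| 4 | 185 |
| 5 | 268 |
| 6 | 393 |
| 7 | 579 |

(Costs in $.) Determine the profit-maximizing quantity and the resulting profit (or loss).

Tabulate TR − TC: q=0: -53; q=1: 67; q=2: 189; q=3: 308; q=4: 403; q=5: 467; q=6: 489; q=7: 450.
Profit is maximized at q = 6. AVC there is 340/6 = $56.67 ≤ P, so producing beats shutting down (which would give -$53).

q = 6; profit = $489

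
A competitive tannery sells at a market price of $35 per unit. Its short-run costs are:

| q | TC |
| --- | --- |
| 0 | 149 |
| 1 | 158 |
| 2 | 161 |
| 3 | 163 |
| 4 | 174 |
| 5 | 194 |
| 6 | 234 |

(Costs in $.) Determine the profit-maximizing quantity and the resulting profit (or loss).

q = 5; profit = -$19

Profit at each row (π = 35q − TC): q=0: -149; q=1: -123; q=2: -91; q=3: -58; q=4: -34; q=5: -19; q=6: -24.
Profit is maximized at q = 5. AVC there is 45/5 = $9 ≤ P, so producing beats shutting down (which would give -$149).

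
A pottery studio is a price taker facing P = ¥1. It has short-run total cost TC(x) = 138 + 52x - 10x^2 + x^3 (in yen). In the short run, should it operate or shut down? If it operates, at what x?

Shut down

Strip out fixed cost: VC = 52x - 10x^2 + x^3. Then AVC = 52 - 10x + x^2 and MC = 52 - 20x + 3x^2.
AVC is minimized where dAVC/dx = -10 + 2x = 0, at x = 5; min AVC = 52 - 10·5 + 5^2 = ¥27.
P = ¥1 lies below min AVC = ¥27; no output level covers variable cost.
Best response: produce nothing and absorb the ¥138 fixed cost.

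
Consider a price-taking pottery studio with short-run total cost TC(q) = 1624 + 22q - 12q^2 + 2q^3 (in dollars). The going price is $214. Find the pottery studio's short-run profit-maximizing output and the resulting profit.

AVC = 22 - 12q + 2q^2; min AVC = $4 at q = 3. Since P = $214 ≥ min AVC, the firm produces.
With MC = 22 - 24q + 6q^2, P = MC on the upward-sloping part at q* = 8.
TR = 214·8 = 1712. TC = 1624 + 432 = 2056. Profit = 1712 − 2056 = -$344.
By producing, the firm covers all variable cost plus $1280 of fixed cost; shutting down would lose the full $1624.

Profit = -$344 at q = 8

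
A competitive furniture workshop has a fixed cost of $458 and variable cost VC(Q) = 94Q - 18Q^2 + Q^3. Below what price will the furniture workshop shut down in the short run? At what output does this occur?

The shutdown price is the minimum of AVC. VC = 94Q - 18Q^2 + Q^3, so AVC = 94 - 18Q + Q^2.
dAVC/dQ = -18 + 2Q = 0 gives Q = 9. min AVC = 94 - 18·9 + 9^2 = 13.
For P < $13 the firm produces nothing.

$13 per unit, at Q = 9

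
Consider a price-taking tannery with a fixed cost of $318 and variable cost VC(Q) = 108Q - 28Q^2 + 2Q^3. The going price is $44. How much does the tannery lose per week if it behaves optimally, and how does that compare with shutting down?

AVC = 108 - 28Q + 2Q^2; min AVC = $10 at Q = 7. Since P = $44 ≥ min AVC, the firm produces.
With MC = 108 - 56Q + 6Q^2, P = MC on the upward-sloping part at Q* = 8.
TR = 44·8 = 352. TC = 318 + 96 = 414. Profit = 352 − 414 = -$62.
Shutting down would mean losing the fixed cost of $318, so operating at a loss of $62 is better by $256.

Profit = -$62 at Q = 8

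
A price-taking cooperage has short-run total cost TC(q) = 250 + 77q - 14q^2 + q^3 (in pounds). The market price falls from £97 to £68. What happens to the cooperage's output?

Output falls from 10 to 9

MC = 77 - 28q + 3q^2; the shutdown threshold is min AVC = £28 (at q = 7).
With P = £97 above the shutdown price, P = MC gives q = 10.
At P = £68 ≥ min AVC, set P = MC: q = 9. The firm stays open but cuts output.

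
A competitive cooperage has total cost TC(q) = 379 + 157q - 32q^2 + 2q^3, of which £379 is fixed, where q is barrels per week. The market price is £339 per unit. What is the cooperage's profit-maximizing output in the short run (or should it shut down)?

Produce at q = 13

From TC, MC = TC'(q) = 157 - 64q + 6q^2 and AVC = VC/q = 157 - 32q + 2q^2.
AVC is minimized where dAVC/dq = -32 + 4q = 0, at q = 8; min AVC = 157 - 32·8 + 2·8^2 = £29.
Because £339 ≥ £29, revenue can cover variable cost; the firm operates.
P = MC gives -182 - 64q + 6q^2 = 0, with roots -7/3 and 13. Take the larger (rising MC): q* = 13.
Check: AVC at q = 13 is £79 ≤ P, so revenue covers variable cost.
Profit = P·q − TC = 339·13 − 1406 = £3001.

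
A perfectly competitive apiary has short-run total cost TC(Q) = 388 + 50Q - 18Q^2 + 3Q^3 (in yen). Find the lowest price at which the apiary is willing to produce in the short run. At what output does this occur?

The shutdown price is the minimum of AVC. VC = 50Q - 18Q^2 + 3Q^3, so AVC = 50 - 18Q + 3Q^2.
At the minimum of AVC, MC = AVC. MC = 50 - 36Q + 9Q^2; setting MC = AVC gives 6Q^2 - 18Q = 0, so Q = 3. min AVC = 23.
For P < ¥23 the firm produces nothing.

¥23 per unit, at Q = 3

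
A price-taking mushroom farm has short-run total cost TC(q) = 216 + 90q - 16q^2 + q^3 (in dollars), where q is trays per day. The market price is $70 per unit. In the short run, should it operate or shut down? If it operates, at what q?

Variable cost is VC = 90q - 16q^2 + q^3, so AVC = VC/q = 90 - 16q + q^2 and MC = dTC/dq = 90 - 32q + 3q^2.
AVC is minimized where dAVC/dq = -16 + 2q = 0, at q = 8; min AVC = 90 - 16·8 + 8^2 = $26.
Since P = $70 ≥ min AVC = $26, price covers variable cost and the firm should produce.
Solving P = MC: 20 - 32q + 3q^2 = 0 ⇒ q = 2/3 or 10. On the upward-sloping branch, q* = 10.
Check: AVC at q = 10 is $30 ≤ P, so revenue covers variable cost.
Profit = P·q − TC = 70·10 − 516 = $184.

Produce at q = 10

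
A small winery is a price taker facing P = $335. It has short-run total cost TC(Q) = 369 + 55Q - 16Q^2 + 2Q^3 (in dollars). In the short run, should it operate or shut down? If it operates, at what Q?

Variable cost is VC = 55Q - 16Q^2 + 2Q^3, so AVC = VC/Q = 55 - 16Q + 2Q^2 and MC = dTC/dQ = 55 - 32Q + 6Q^2.
AVC is minimized where dAVC/dQ = -16 + 4Q = 0, at Q = 4; min AVC = 55 - 16·4 + 2·4^2 = $23.
P = $335 exceeds min AVC = $23, so the firm stays open.
Solving P = MC: -280 - 32Q + 6Q^2 = 0 ⇒ Q = -14/3 or 10. On the upward-sloping branch, Q* = 10.
Check: AVC at Q = 10 is $95 ≤ P, so revenue covers variable cost.
Profit = P·Q − TC = 335·10 − 1319 = $2031.

Produce at Q = 10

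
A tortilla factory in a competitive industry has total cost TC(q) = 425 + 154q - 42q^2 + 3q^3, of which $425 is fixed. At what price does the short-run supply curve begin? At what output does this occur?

$7 per unit, at q = 7

The firm shuts down when price falls below the minimum of average variable cost. AVC = VC/q = 154 - 42q + 3q^2.
At the minimum of AVC, MC = AVC. MC = 154 - 84q + 9q^2; setting MC = AVC gives 6q^2 - 42q = 0, so q = 7. min AVC = 7.
For P < $7 the firm produces nothing.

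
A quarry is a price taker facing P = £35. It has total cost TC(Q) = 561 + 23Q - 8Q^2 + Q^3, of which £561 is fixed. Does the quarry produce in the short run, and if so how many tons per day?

Variable cost is VC = 23Q - 8Q^2 + Q^3, so AVC = VC/Q = 23 - 8Q + Q^2 and MC = dTC/dQ = 23 - 16Q + 3Q^2.
AVC hits its minimum where MC = AVC, at Q = 4, giving min AVC = 23 - 8·4 + 4^2 = £7.
P = £35 exceeds min AVC = £7, so the firm stays open.
Set P = MC: 35 = 23 - 16Q + 3Q^2 → -12 - 16Q + 3Q^2 = 0. The roots are Q = -2/3 and Q = 6; the profit-maximizing output is on the rising part of MC, so Q* = 6.
Check: AVC at Q = 6 is £11 ≤ P, so revenue covers variable cost.
Profit = P·Q − TC = 35·6 − 627 = -£417, a loss, but smaller than the £561 fixed cost the firm would lose by shutting down.

Produce at Q = 6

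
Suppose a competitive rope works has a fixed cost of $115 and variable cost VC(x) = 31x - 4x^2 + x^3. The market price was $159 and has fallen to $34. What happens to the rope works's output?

Output falls from 8 to 3

AVC = 31 - 4x + x^2, minimized at x = 2 where min AVC = $27. MC = 31 - 8x + 3x^2.
With P = $159 above the shutdown price, P = MC gives x = 8.
At P = $34 ≥ min AVC, set P = MC: x = 3. The firm stays open but cuts output.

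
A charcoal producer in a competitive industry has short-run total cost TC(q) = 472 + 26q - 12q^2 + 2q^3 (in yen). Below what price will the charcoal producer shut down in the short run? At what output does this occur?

¥8 per unit, at q = 3

Short-run supply begins at min AVC. From VC = 26q - 12q^2 + 2q^3, AVC = 26 - 12q + 2q^2.
At the minimum of AVC, MC = AVC. MC = 26 - 24q + 6q^2; setting MC = AVC gives 4q^2 - 12q = 0, so q = 3. min AVC = 8.
The firm shuts down for any P below ¥8.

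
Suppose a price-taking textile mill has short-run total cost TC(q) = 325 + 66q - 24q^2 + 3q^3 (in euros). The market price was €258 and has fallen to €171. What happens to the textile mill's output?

MC = 66 - 48q + 9q^2; the shutdown threshold is min AVC = €18 (at q = 4).
At P = €258 ≥ min AVC, set P = MC on the rising branch: q = 8.
At P = €171 ≥ min AVC, set P = MC: q = 7. The firm stays open but cuts output.

Output falls from 8 to 7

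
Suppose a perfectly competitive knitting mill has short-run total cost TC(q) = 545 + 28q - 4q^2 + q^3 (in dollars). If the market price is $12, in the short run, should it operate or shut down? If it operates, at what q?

Variable cost is VC = 28q - 4q^2 + q^3, so AVC = VC/q = 28 - 4q + q^2 and MC = dTC/dq = 28 - 8q + 3q^2.
The AVC parabola has its vertex at q = 4/2 = 2, where AVC = 28 - 4·2 + 2^2 = $24.
P = $12 lies below min AVC = $24; no output level covers variable cost.
Shutting down limits the loss to fixed cost, $545.

Shut down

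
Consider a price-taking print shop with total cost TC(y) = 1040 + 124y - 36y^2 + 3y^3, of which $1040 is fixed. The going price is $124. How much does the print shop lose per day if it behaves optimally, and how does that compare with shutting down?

Profit = -$272 at y = 8

AVC = 124 - 36y + 3y^2; min AVC = $16 at y = 6. Since P = $124 ≥ min AVC, the firm produces.
With MC = 124 - 72y + 9y^2, P = MC on the upward-sloping part at y* = 8.
TR = 124·8 = 992. TC = 1040 + 224 = 1264. Profit = 992 − 1264 = -$272.
By producing, the firm covers all variable cost plus $768 of fixed cost; shutting down would lose the full $1040.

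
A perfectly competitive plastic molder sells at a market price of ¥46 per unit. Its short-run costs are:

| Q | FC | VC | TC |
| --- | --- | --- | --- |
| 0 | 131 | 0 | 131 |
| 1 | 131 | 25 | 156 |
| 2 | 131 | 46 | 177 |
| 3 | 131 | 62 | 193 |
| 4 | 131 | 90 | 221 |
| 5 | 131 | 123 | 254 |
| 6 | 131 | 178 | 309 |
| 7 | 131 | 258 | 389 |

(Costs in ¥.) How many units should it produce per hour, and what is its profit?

Tabulate TR − TC: Q=0: -131; Q=1: -110; Q=2: -85; Q=3: -55; Q=4: -37; Q=5: -24; Q=6: -33; Q=7: -67.
Profit is maximized at Q = 5. AVC there is 123/5 = ¥24.60 ≤ P, so producing beats shutting down (which would give -¥131).

Q = 5; profit = -¥24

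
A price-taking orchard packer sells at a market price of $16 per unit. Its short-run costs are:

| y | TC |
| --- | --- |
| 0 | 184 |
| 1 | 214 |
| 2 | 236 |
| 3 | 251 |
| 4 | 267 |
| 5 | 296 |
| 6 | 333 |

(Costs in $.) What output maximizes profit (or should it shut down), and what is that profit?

Tabulate TR − TC: y=0: -184; y=1: -198; y=2: -204; y=3: -203; y=4: -203; y=5: -216; y=6: -237.
Profit is highest at y = 0. Equivalently, the lowest AVC in the table is 83/4 ≈ $20.75 at y = 4, and P = $16 falls below it — price never covers variable cost, so the firm shuts down and loses only its fixed cost.

y = 0 (shut down); profit = -$184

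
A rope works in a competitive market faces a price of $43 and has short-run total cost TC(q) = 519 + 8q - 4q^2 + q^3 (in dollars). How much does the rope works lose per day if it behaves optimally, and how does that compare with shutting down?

AVC = 8 - 4q + q^2; min AVC = $4 at q = 2. Since P = $43 ≥ min AVC, the firm produces.
With MC = 8 - 8q + 3q^2, P = MC on the upward-sloping part at q* = 5.
TR = 43·5 = 215. TC = 519 + 65 = 584. Profit = 215 − 584 = -$369.
That loss of $369 beats the $519 the firm would lose by shutting down; producing recovers $150 of fixed cost.

Profit = -$369 at q = 5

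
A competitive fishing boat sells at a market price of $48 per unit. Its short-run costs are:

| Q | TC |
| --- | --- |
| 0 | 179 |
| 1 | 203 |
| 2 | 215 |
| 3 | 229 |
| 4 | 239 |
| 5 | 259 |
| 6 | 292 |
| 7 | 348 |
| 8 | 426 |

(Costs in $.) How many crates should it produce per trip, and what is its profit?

Profit at each row (π = 48Q − TC): Q=0: -179; Q=1: -155; Q=2: -119; Q=3: -85; Q=4: -47; Q=5: -19; Q=6: -4; Q=7: -12; Q=8: -42.
Profit is maximized at Q = 6. AVC there is 113/6 = $18.83 ≤ P, so producing beats shutting down (which would give -$179).

Q = 6; profit = -$4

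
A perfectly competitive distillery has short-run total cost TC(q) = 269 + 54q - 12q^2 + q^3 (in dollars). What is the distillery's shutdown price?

The shutdown price is the minimum of AVC. VC = 54q - 12q^2 + q^3, so AVC = 54 - 12q + q^2.
At the minimum of AVC, MC = AVC. MC = 54 - 24q + 3q^2; setting MC = AVC gives 2q^2 - 12q = 0, so q = 6. min AVC = 18.
The firm shuts down for any P below $18.

$18 per unit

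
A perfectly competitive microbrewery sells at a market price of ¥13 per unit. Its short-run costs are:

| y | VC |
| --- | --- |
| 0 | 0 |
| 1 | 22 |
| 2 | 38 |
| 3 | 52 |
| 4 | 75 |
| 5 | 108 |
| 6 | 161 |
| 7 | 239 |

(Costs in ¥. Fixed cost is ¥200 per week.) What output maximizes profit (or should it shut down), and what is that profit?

Compute π = P·y − TC at each output: y=0: -200; y=1: -209; y=2: -212; y=3: -213; y=4: -223; y=5: -243; y=6: -283; y=7: -348.
Profit is highest at y = 0. Equivalently, the lowest AVC in the table is 52/3 ≈ ¥17.33 at y = 3, and P = ¥13 falls below it — price never covers variable cost, so the firm shuts down and loses only its fixed cost.

y = 0 (shut down); profit = -¥200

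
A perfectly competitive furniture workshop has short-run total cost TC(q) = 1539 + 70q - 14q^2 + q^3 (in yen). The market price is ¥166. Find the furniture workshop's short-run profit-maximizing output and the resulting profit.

Profit = -¥99 at q = 12

AVC = 70 - 14q + q^2 has its minimum ¥21 at q = 7; price ¥166 clears that bar, so the firm operates.
With MC = 70 - 28q + 3q^2, P = MC on the upward-sloping part at q* = 12.
TR = 166·12 = 1992. TC = 1539 + 552 = 2091. Profit = 1992 − 2091 = -¥99.
That loss of ¥99 beats the ¥1539 the firm would lose by shutting down; producing recovers ¥1440 of fixed cost.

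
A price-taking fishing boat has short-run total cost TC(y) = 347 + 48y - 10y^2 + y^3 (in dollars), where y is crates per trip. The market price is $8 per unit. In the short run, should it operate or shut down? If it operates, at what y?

Strip out fixed cost: VC = 48y - 10y^2 + y^3. Then AVC = 48 - 10y + y^2 and MC = 48 - 20y + 3y^2.
AVC hits its minimum where MC = AVC, at y = 5, giving min AVC = 48 - 10·5 + 5^2 = $23.
With P < min AVC ($8 < $23), every unit sold adds to the loss.
Best response: produce nothing and absorb the $347 fixed cost.

Shut down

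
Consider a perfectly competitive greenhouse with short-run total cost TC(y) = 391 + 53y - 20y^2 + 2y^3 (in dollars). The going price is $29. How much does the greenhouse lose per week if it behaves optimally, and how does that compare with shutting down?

Profit = -$247 at y = 6

AVC = 53 - 20y + 2y^2 has its minimum $3 at y = 5; price $29 clears that bar, so the firm operates.
With MC = 53 - 40y + 6y^2, P = MC on the upward-sloping part at y* = 6.
TR = 29·6 = 174. TC = 391 + 30 = 421. Profit = 174 − 421 = -$247.
Shutting down would mean losing the fixed cost of $391, so operating at a loss of $247 is better by $144.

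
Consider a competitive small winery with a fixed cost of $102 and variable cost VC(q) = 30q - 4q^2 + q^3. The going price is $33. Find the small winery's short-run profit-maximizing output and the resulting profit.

AVC = 30 - 4q + q^2 has its minimum $26 at q = 2; price $33 clears that bar, so the firm operates.
With MC = 30 - 8q + 3q^2, P = MC on the upward-sloping part at q* = 3.
TR = 33·3 = 99. TC = 102 + 81 = 183. Profit = 99 − 183 = -$84.
By producing, the firm covers all variable cost plus $18 of fixed cost; shutting down would lose the full $102.

Profit = -$84 at q = 3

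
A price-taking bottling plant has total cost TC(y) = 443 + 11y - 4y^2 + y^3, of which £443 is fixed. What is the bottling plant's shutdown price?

Short-run supply begins at min AVC. From VC = 11y - 4y^2 + y^3, AVC = 11 - 4y + y^2.
At the minimum of AVC, MC = AVC. MC = 11 - 8y + 3y^2; setting MC = AVC gives 2y^2 - 4y = 0, so y = 2. min AVC = 7.
So the shutdown price is £7.

£7 per unit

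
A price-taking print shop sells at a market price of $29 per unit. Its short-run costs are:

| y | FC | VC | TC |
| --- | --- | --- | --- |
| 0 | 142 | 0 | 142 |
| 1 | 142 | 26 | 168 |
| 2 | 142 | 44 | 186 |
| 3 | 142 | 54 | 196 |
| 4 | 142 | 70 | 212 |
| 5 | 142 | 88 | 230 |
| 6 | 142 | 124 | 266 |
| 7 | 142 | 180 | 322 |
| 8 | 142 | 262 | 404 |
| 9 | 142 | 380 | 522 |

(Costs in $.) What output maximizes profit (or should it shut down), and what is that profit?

Compute π = P·y − TC at each output: y=0: -142; y=1: -139; y=2: -128; y=3: -109; y=4: -96; y=5: -85; y=6: -92; y=7: -119; y=8: -172; y=9: -261.
Profit is maximized at y = 5. AVC there is 88/5 = $17.60 ≤ P, so producing beats shutting down (which would give -$142).

y = 5; profit = -$85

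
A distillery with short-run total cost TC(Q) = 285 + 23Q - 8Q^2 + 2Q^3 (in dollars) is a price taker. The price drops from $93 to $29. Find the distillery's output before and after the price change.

AVC = 23 - 8Q + 2Q^2, minimized at Q = 2 where min AVC = $15. MC = 23 - 16Q + 6Q^2.
At P = $93 ≥ min AVC, set P = MC on the rising branch: Q = 5.
At P = $29 ≥ min AVC, set P = MC: Q = 3. The firm stays open but cuts output.

Output falls from 5 to 3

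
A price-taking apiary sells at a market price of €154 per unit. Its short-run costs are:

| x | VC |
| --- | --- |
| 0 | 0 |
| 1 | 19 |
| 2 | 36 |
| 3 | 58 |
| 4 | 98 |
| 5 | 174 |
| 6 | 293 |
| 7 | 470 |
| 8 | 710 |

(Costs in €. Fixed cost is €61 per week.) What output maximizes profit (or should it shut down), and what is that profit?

Compute π = P·x − TC at each output: x=0: -61; x=1: 74; x=2: 211; x=3: 343; x=4: 457; x=5: 535; x=6: 570; x=7: 547; x=8: 461.
Profit is maximized at x = 6. AVC there is 293/6 = €48.83 ≤ P, so producing beats shutting down (which would give -€61).

x = 6; profit = €570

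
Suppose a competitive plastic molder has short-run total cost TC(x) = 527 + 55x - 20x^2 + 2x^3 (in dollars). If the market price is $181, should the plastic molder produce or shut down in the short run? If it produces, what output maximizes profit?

Variable cost is VC = 55x - 20x^2 + 2x^3, so AVC = VC/x = 55 - 20x + 2x^2 and MC = dTC/dx = 55 - 40x + 6x^2.
AVC hits its minimum where MC = AVC, at x = 5, giving min AVC = 55 - 20·5 + 2·5^2 = $5.
Because $181 ≥ $5, revenue can cover variable cost; the firm operates.
Set P = MC: 181 = 55 - 40x + 6x^2 → -126 - 40x + 6x^2 = 0. The roots are x = -7/3 and x = 9; the profit-maximizing output is on the rising part of MC, so x* = 9.
Check: AVC at x = 9 is $37 ≤ P, so revenue covers variable cost.
Profit = P·x − TC = 181·9 − 860 = $769.

Produce at x = 9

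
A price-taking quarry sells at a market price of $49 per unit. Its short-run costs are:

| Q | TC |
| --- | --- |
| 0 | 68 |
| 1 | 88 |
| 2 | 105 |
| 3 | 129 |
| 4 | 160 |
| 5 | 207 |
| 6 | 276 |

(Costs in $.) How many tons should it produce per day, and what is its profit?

Q = 5; profit = $38

Tabulate TR − TC: Q=0: -68; Q=1: -39; Q=2: -7; Q=3: 18; Q=4: 36; Q=5: 38; Q=6: 18.
Profit is maximized at Q = 5. AVC there is 139/5 = $27.80 ≤ P, so producing beats shutting down (which would give -$68).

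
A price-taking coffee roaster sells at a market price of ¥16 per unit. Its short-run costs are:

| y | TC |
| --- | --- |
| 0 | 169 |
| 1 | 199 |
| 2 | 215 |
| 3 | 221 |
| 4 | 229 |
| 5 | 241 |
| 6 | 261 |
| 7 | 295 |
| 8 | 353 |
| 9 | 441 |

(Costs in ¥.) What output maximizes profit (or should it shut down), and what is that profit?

y = 5; profit = -¥161

Profit at each row (π = 16y − TC): y=0: -169; y=1: -183; y=2: -183; y=3: -173; y=4: -165; y=5: -161; y=6: -165; y=7: -183; y=8: -225; y=9: -297.
Profit is maximized at y = 5. AVC there is 72/5 = ¥14.40 ≤ P, so producing beats shutting down (which would give -¥169).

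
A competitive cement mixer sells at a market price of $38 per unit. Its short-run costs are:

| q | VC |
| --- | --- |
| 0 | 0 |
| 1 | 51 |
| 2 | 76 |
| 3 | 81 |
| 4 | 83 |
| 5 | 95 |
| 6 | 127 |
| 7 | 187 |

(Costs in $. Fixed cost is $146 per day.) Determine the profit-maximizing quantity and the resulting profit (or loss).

Profit at each row (π = 38q − TC): q=0: -146; q=1: -159; q=2: -146; q=3: -113; q=4: -77; q=5: -51; q=6: -45; q=7: -67.
Profit is maximized at q = 6. AVC there is 127/6 = $21.17 ≤ P, so producing beats shutting down (which would give -$146).

q = 6; profit = -$45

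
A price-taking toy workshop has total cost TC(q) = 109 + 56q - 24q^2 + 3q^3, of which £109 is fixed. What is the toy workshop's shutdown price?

Short-run supply begins at min AVC. From VC = 56q - 24q^2 + 3q^3, AVC = 56 - 24q + 3q^2.
At the minimum of AVC, MC = AVC. MC = 56 - 48q + 9q^2; setting MC = AVC gives 6q^2 - 24q = 0, so q = 4. min AVC = 8.
So the shutdown price is £8.

£8 per unit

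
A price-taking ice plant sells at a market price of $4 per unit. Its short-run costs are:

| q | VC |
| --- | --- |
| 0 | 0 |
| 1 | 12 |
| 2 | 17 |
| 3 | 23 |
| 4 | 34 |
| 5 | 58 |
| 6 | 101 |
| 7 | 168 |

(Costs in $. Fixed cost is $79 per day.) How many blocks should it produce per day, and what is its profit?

q = 0 (shut down); profit = -$79

Tabulate TR − TC: q=0: -79; q=1: -87; q=2: -88; q=3: -90; q=4: -97; q=5: -117; q=6: -156; q=7: -219.
Profit is highest at q = 0. Equivalently, the lowest AVC in the table is 23/3 ≈ $7.67 at q = 3, and P = $4 falls below it — price never covers variable cost, so the firm shuts down and loses only its fixed cost.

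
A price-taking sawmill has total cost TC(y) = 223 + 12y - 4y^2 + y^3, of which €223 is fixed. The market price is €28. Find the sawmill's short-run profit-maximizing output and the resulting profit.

Profit = -€159 at y = 4

AVC = 12 - 4y + y^2; min AVC = €8 at y = 2. Since P = €28 ≥ min AVC, the firm produces.
With MC = 12 - 8y + 3y^2, P = MC on the upward-sloping part at y* = 4.
TR = 28·4 = 112. TC = 223 + 48 = 271. Profit = 112 − 271 = -€159.
That loss of €159 beats the €223 the firm would lose by shutting down; producing recovers €64 of fixed cost.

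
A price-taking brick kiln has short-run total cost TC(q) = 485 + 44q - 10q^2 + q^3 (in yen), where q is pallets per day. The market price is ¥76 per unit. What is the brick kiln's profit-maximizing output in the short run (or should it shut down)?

Produce at q = 8

Variable cost is VC = 44q - 10q^2 + q^3, so AVC = VC/q = 44 - 10q + q^2 and MC = dTC/dq = 44 - 20q + 3q^2.
The AVC parabola has its vertex at q = 10/2 = 5, where AVC = 44 - 10·5 + 5^2 = ¥19.
Since P = ¥76 ≥ min AVC = ¥19, price covers variable cost and the firm should produce.
Solving P = MC: -32 - 20q + 3q^2 = 0 ⇒ q = -4/3 or 8. On the upward-sloping branch, q* = 8.
Check: AVC at q = 8 is ¥28 ≤ P, so revenue covers variable cost.
Profit = P·q − TC = 76·8 − 709 = -¥101, a loss, but smaller than the ¥485 fixed cost the firm would lose by shutting down.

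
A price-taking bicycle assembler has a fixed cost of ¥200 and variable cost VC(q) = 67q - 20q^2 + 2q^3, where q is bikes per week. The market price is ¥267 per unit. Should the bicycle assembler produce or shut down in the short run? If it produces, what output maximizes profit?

Produce at q = 10

Strip out fixed cost: VC = 67q - 20q^2 + 2q^3. Then AVC = 67 - 20q + 2q^2 and MC = 67 - 40q + 6q^2.
AVC is minimized where dAVC/dq = -20 + 4q = 0, at q = 5; min AVC = 67 - 20·5 + 2·5^2 = ¥17.
Because ¥267 ≥ ¥17, revenue can cover variable cost; the firm operates.
Set P = MC: 267 = 67 - 40q + 6q^2 → -200 - 40q + 6q^2 = 0. The roots are q = -10/3 and q = 10; the profit-maximizing output is on the rising part of MC, so q* = 10.
Check: AVC at q = 10 is ¥67 ≤ P, so revenue covers variable cost.
Profit = P·q − TC = 267·10 − 870 = ¥1800.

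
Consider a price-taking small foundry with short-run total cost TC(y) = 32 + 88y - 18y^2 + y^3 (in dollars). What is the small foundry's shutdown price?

Short-run supply begins at min AVC. From VC = 88y - 18y^2 + y^3, AVC = 88 - 18y + y^2.
At the minimum of AVC, MC = AVC. MC = 88 - 36y + 3y^2; setting MC = AVC gives 2y^2 - 18y = 0, so y = 9. min AVC = 7.
So the shutdown price is $7.

$7 per unit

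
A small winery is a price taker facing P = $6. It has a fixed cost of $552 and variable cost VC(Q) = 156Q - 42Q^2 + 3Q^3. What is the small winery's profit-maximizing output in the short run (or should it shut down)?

Strip out fixed cost: VC = 156Q - 42Q^2 + 3Q^3. Then AVC = 156 - 42Q + 3Q^2 and MC = 156 - 84Q + 9Q^2.
The AVC parabola has its vertex at Q = 42/6 = 7, where AVC = 156 - 42·7 + 3·7^2 = $9.
Since P = $6 < min AVC = $9, price fails to cover variable cost at any output.
Shutting down limits the loss to fixed cost, $552.

Shut down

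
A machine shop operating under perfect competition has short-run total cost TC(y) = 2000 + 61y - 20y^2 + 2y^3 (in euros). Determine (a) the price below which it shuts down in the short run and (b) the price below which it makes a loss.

Shutdown price = min AVC. AVC = 61 - 20y + 2y^2, with vertex at y = 5 and minimum €11.
ATC = 2000/y + 61 - 20y + 2y^2. Setting dATC/dy = −2000/y^2 − 20 + 4y = 0 gives y = 10 (since 4·10^3 − 20·10^2 = 2000).
min ATC = 2000/10 + 61 − 20·10 + 2·10^2 = €261. That is the break-even price.
For €11 ≤ P < €261 the firm produces at a loss; below €11 it shuts down.

Shutdown price = €11; break-even price = €261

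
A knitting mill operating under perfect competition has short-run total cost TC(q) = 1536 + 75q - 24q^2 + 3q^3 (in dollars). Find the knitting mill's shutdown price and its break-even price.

Shutdown price = min AVC. AVC = 75 - 24q + 3q^2, with vertex at q = 4 and minimum $27.
ATC = 1536/q + 75 - 24q + 3q^2. Setting dATC/dq = −1536/q^2 − 24 + 6q = 0 gives q = 8 (since 6·8^3 − 24·8^2 = 1536).
min ATC = 1536/8 + 75 − 24·8 + 3·8^2 = $267. That is the break-even price.
For $27 ≤ P < $267 the firm produces at a loss; below $27 it shuts down.

Shutdown price = $27; break-even price = $267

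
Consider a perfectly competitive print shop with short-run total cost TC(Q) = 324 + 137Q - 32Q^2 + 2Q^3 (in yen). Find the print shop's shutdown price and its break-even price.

Shutdown price = ¥9; break-even price = ¥47

Shutdown price = min AVC. AVC = 137 - 32Q + 2Q^2, with vertex at Q = 8 and minimum ¥9.
ATC = 324/Q + 137 - 32Q + 2Q^2. Setting dATC/dQ = −324/Q^2 − 32 + 4Q = 0 gives Q = 9 (since 4·9^3 − 32·9^2 = 324).
min ATC = 324/9 + 137 − 32·9 + 2·9^2 = ¥47. That is the break-even price.
For ¥9 ≤ P < ¥47 the firm produces at a loss; below ¥9 it shuts down.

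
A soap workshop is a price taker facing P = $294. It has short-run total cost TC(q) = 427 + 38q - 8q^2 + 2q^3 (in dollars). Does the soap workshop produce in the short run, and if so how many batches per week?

Variable cost is VC = 38q - 8q^2 + 2q^3, so AVC = VC/q = 38 - 8q + 2q^2 and MC = dTC/dq = 38 - 16q + 6q^2.
AVC is minimized where dAVC/dq = -8 + 4q = 0, at q = 2; min AVC = 38 - 8·2 + 2·2^2 = $30.
Because $294 ≥ $30, revenue can cover variable cost; the firm operates.
P = MC gives -256 - 16q + 6q^2 = 0, with roots -16/3 and 8. Take the larger (rising MC): q* = 8.
Check: AVC at q = 8 is $102 ≤ P, so revenue covers variable cost.
Profit = P·q − TC = 294·8 − 1243 = $1109.

Produce at q = 8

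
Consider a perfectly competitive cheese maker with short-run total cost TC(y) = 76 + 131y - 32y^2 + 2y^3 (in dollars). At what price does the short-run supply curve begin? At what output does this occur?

The firm shuts down when price falls below the minimum of average variable cost. AVC = VC/y = 131 - 32y + 2y^2.
At the minimum of AVC, MC = AVC. MC = 131 - 64y + 6y^2; setting MC = AVC gives 4y^2 - 32y = 0, so y = 8. min AVC = 3.
For P < $3 the firm produces nothing.

$3 per unit, at y = 8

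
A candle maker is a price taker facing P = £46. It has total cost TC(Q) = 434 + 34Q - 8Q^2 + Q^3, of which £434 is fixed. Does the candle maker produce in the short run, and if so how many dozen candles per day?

Produce at Q = 6

From TC, MC = TC'(Q) = 34 - 16Q + 3Q^2 and AVC = VC/Q = 34 - 8Q + Q^2.
AVC hits its minimum where MC = AVC, at Q = 4, giving min AVC = 34 - 8·4 + 4^2 = £18.
Since P = £46 ≥ min AVC = £18, price covers variable cost and the firm should produce.
Solving P = MC: -12 - 16Q + 3Q^2 = 0 ⇒ Q = -2/3 or 6. On the upward-sloping branch, Q* = 6.
Check: AVC at Q = 6 is £22 ≤ P, so revenue covers variable cost.
Profit = P·Q − TC = 46·6 − 566 = -£290, a loss, but smaller than the £434 fixed cost the firm would lose by shutting down.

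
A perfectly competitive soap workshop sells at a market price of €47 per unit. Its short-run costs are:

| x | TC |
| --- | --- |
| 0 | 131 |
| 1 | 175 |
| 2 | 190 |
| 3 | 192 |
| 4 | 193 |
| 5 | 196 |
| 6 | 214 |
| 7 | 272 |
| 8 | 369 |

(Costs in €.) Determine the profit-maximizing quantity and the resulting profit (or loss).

Profit at each row (π = 47x − TC): x=0: -131; x=1: -128; x=2: -96; x=3: -51; x=4: -5; x=5: 39; x=6: 68; x=7: 57; x=8: 7.
Profit is maximized at x = 6. AVC there is 83/6 = €13.83 ≤ P, so producing beats shutting down (which would give -€131).

x = 6; profit = €68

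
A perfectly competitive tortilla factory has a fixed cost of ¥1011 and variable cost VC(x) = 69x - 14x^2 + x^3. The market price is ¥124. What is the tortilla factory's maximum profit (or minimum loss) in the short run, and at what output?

AVC = 69 - 14x + x^2 has its minimum ¥20 at x = 7; price ¥124 clears that bar, so the firm operates.
With MC = 69 - 28x + 3x^2, P = MC on the upward-sloping part at x* = 11.
TR = 124·11 = 1364. TC = 1011 + 396 = 1407. Profit = 1364 − 1407 = -¥43.
By producing, the firm covers all variable cost plus ¥968 of fixed cost; shutting down would lose the full ¥1011.

Profit = -¥43 at x = 11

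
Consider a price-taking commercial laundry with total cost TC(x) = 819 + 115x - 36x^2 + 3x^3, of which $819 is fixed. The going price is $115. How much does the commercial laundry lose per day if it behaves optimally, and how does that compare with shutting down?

Profit = -$51 at x = 8

AVC = 115 - 36x + 3x^2 has its minimum $7 at x = 6; price $115 clears that bar, so the firm operates.
MC = 115 - 72x + 9x^2. Setting P = MC and taking the root on the rising branch gives x* = 8.
TR = 115·8 = 920. TC = 819 + 152 = 971. Profit = 920 − 971 = -$51.
By producing, the firm covers all variable cost plus $768 of fixed cost; shutting down would lose the full $819.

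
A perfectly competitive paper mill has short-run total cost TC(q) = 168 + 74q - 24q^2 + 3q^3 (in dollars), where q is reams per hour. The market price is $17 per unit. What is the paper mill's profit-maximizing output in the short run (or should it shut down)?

Shut down

Variable cost is VC = 74q - 24q^2 + 3q^3, so AVC = VC/q = 74 - 24q + 3q^2 and MC = dTC/dq = 74 - 48q + 9q^2.
AVC is minimized where dAVC/dq = -24 + 6q = 0, at q = 4; min AVC = 74 - 24·4 + 3·4^2 = $26.
Since P = $17 < min AVC = $26, price fails to cover variable cost at any output.
The firm minimizes its loss by shutting down and losing only its fixed cost of $168.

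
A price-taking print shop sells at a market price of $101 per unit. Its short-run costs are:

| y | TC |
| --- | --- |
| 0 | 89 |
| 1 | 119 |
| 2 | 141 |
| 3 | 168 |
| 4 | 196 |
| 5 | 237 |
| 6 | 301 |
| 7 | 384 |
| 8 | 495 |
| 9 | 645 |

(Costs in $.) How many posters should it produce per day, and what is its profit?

Compute π = P·y − TC at each output: y=0: -89; y=1: -18; y=2: 61; y=3: 135; y=4: 208; y=5: 268; y=6: 305; y=7: 323; y=8: 313; y=9: 264.
Profit is maximized at y = 7. AVC there is 295/7 = $42.14 ≤ P, so producing beats shutting down (which would give -$89).

y = 7; profit = $323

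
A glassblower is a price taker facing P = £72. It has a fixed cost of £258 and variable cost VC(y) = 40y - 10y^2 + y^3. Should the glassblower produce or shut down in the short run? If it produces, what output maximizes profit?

Strip out fixed cost: VC = 40y - 10y^2 + y^3. Then AVC = 40 - 10y + y^2 and MC = 40 - 20y + 3y^2.
AVC is minimized where dAVC/dy = -10 + 2y = 0, at y = 5; min AVC = 40 - 10·5 + 5^2 = £15.
P = £72 exceeds min AVC = £15, so the firm stays open.
Set P = MC: 72 = 40 - 20y + 3y^2 → -32 - 20y + 3y^2 = 0. The roots are y = -4/3 and y = 8; the profit-maximizing output is on the rising part of MC, so y* = 8.
Check: AVC at y = 8 is £24 ≤ P, so revenue covers variable cost.
Profit = P·y − TC = 72·8 − 450 = £126.

Produce at y = 8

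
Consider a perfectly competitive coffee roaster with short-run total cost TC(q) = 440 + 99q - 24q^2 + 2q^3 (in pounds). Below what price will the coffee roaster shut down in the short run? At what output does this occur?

The shutdown price is the minimum of AVC. VC = 99q - 24q^2 + 2q^3, so AVC = 99 - 24q + 2q^2.
At the minimum of AVC, MC = AVC. MC = 99 - 48q + 6q^2; setting MC = AVC gives 4q^2 - 24q = 0, so q = 6. min AVC = 27.
For P < £27 the firm produces nothing.

£27 per unit, at q = 6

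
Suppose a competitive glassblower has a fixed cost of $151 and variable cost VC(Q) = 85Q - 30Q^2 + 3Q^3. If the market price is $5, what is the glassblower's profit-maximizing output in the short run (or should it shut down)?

From TC, MC = TC'(Q) = 85 - 60Q + 9Q^2 and AVC = VC/Q = 85 - 30Q + 3Q^2.
AVC is minimized where dAVC/dQ = -30 + 6Q = 0, at Q = 5; min AVC = 85 - 30·5 + 3·5^2 = $10.
Since P = $5 < min AVC = $10, price fails to cover variable cost at any output.
Best response: produce nothing and absorb the $151 fixed cost.

Shut down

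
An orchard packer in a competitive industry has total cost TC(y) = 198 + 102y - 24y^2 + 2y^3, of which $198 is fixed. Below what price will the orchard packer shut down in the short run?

$30 per unit

The firm shuts down when price falls below the minimum of average variable cost. AVC = VC/y = 102 - 24y + 2y^2.
dAVC/dy = -24 + 4y = 0 gives y = 6. min AVC = 102 - 24·6 + 2·6^2 = 30.
So the shutdown price is $30.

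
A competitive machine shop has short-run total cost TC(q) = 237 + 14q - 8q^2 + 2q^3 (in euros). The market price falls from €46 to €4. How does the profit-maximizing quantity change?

Output falls from 4 to 0 (the firm shuts down)

MC = 14 - 16q + 6q^2; the shutdown threshold is min AVC = €6 (at q = 2).
At P = €46 ≥ min AVC, set P = MC on the rising branch: q = 4.
At P = €4 < min AVC = €6, price no longer covers variable cost at any output, so the firm shuts down: q = 0.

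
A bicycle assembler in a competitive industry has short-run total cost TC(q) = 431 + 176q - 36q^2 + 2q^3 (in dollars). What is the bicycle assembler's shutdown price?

The firm shuts down when price falls below the minimum of average variable cost. AVC = VC/q = 176 - 36q + 2q^2.
At the minimum of AVC, MC = AVC. MC = 176 - 72q + 6q^2; setting MC = AVC gives 4q^2 - 36q = 0, so q = 9. min AVC = 14.
For P < $14 the firm produces nothing.

$14 per unit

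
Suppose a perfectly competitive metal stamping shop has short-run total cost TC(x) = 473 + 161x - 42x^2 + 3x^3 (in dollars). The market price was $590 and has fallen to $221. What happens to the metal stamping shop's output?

MC = 161 - 84x + 9x^2; the shutdown threshold is min AVC = $14 (at x = 7).
At P = $590 ≥ min AVC, set P = MC on the rising branch: x = 13.
At P = $221 ≥ min AVC, set P = MC: x = 10. The firm stays open but cuts output.

Output falls from 13 to 10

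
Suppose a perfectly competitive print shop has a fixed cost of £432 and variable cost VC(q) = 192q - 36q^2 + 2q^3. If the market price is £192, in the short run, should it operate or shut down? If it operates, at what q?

Produce at q = 12

Variable cost is VC = 192q - 36q^2 + 2q^3, so AVC = VC/q = 192 - 36q + 2q^2 and MC = dTC/dq = 192 - 72q + 6q^2.
AVC hits its minimum where MC = AVC, at q = 9, giving min AVC = 192 - 36·9 + 2·9^2 = £30.
Because £192 ≥ £30, revenue can cover variable cost; the firm operates.
Solving P = MC: -72q + 6q^2 = 0 ⇒ q = 0 or 12. On the upward-sloping branch, q* = 12.
Check: AVC at q = 12 is £48 ≤ P, so revenue covers variable cost.
Profit = P·q − TC = 192·12 − 1008 = £1296.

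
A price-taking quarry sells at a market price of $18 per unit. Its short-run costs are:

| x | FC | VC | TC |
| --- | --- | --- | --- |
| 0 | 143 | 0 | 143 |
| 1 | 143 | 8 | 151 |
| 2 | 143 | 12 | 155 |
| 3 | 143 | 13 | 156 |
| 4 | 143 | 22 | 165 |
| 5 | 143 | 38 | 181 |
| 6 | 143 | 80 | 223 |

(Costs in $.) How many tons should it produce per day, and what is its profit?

Profit at each row (π = 18x − TC): x=0: -143; x=1: -133; x=2: -119; x=3: -102; x=4: -93; x=5: -91; x=6: -115.
Profit is maximized at x = 5. AVC there is 38/5 = $7.60 ≤ P, so producing beats shutting down (which would give -$143).

x = 5; profit = -$91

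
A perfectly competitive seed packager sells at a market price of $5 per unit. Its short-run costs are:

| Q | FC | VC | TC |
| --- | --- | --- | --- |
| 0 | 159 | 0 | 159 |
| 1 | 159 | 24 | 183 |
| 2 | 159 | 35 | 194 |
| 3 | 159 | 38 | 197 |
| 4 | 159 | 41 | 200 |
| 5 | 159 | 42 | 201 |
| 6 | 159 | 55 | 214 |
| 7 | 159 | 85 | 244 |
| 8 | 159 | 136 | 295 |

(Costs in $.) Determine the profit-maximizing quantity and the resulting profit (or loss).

Tabulate TR − TC: Q=0: -159; Q=1: -178; Q=2: -184; Q=3: -182; Q=4: -180; Q=5: -176; Q=6: -184; Q=7: -209; Q=8: -255.
Profit is highest at Q = 0. Equivalently, the lowest AVC in the table is 42/5 ≈ $8.40 at Q = 5, and P = $5 falls below it — price never covers variable cost, so the firm shuts down and loses only its fixed cost.

Q = 0 (shut down); profit = -$159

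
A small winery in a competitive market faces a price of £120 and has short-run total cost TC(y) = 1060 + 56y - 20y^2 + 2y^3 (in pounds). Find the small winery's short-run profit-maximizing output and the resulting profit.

AVC = 56 - 20y + 2y^2; min AVC = £6 at y = 5. Since P = £120 ≥ min AVC, the firm produces.
MC = 56 - 40y + 6y^2. Setting P = MC and taking the root on the rising branch gives y* = 8.
TR = 120·8 = 960. TC = 1060 + 192 = 1252. Profit = 960 − 1252 = -£292.
Shutting down would mean losing the fixed cost of £1060, so operating at a loss of £292 is better by £768.

Profit = -£292 at y = 8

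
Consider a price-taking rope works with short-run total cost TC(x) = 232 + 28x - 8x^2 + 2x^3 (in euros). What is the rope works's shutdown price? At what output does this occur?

€20 per unit, at x = 2

The shutdown price is the minimum of AVC. VC = 28x - 8x^2 + 2x^3, so AVC = 28 - 8x + 2x^2.
At the minimum of AVC, MC = AVC. MC = 28 - 16x + 6x^2; setting MC = AVC gives 4x^2 - 8x = 0, so x = 2. min AVC = 20.
The firm shuts down for any P below €20.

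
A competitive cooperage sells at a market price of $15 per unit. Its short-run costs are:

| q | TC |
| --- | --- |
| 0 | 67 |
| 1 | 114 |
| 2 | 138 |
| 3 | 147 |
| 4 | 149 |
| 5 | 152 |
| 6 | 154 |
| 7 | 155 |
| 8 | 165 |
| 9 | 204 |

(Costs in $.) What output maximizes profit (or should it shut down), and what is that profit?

Tabulate TR − TC: q=0: -67; q=1: -99; q=2: -108; q=3: -102; q=4: -89; q=5: -77; q=6: -64; q=7: -50; q=8: -45; q=9: -69.
Profit is maximized at q = 8. AVC there is 98/8 = $12.25 ≤ P, so producing beats shutting down (which would give -$67).

q = 8; profit = -$45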